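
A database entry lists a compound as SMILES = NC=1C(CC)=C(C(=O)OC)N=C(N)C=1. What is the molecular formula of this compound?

C9H13N3O2

Walk through each heavy atom and fill implicit hydrogens from standard valence (C 4, N 3, O 2, S 2, halogen 1):
  atom 1: N, bond orders sum to 1 (valence 3) → 2 H
  atom 2: C, bond orders sum to 4 (valence 4) → 0 H
  atom 3: C, bond orders sum to 4 (valence 4) → 0 H
  atom 4: C, bond orders sum to 2 (valence 4) → 2 H
  atom 5: C, bond orders sum to 1 (valence 4) → 3 H
  atom 6: C, bond orders sum to 4 (valence 4) → 0 H
  atom 7: C, bond orders sum to 4 (valence 4) → 0 H
  atom 8: O, bond orders sum to 2 (valence 2) → 0 H
  atom 9: O, bond orders sum to 2 (valence 2) → 0 H
  atom 10: C, bond orders sum to 1 (valence 4) → 3 H
  atom 11: N, bond orders sum to 3 (valence 3) → 0 H
  atom 12: C, bond orders sum to 4 (valence 4) → 0 H
  atom 13: N, bond orders sum to 1 (valence 3) → 2 H
  atom 14: C, bond orders sum to 3 (valence 4) → 1 H
Totals → C:9, H:13, N:3, O:2.
In Hill order: C9H13N3O2.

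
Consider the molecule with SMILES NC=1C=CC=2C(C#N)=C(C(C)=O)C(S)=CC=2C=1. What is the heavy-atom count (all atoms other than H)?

17

Every atom symbol written in the SMILES (organic subset) is one heavy atom; implicit H are not written.
Heavy atoms by element → C:13, N:2, O:1, S:1.
Total: 17.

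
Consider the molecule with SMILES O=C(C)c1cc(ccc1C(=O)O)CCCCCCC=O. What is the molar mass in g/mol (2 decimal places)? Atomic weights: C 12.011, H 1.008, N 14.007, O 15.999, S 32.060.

276.33 g/mol

First, the molecular formula is C16H20O4 (counting implicit H from valence).
  C: 16 × 12.011 = 192.176
  H: 20 × 1.008 = 20.160
  O: 4 × 15.999 = 63.996
Sum: 16×12.011 + 20×1.008 + 4×15.999 = 276.332 → 276.33 g/mol.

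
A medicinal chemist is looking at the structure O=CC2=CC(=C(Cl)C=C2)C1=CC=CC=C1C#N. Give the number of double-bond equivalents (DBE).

Degree of unsaturation = (number of rings) + (number of π bonds).
Ring closures in the SMILES: 2.
π bonds: 7 double bonds (each 1 DoU), 1 triple bond (each 2 DoU) → 9 DoU from unsaturation.
Total DoU = 2 + 9 = 11.

11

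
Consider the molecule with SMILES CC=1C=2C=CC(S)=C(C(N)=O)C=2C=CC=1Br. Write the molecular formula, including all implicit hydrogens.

Walk through each heavy atom and fill implicit hydrogens from standard valence (C 4, N 3, O 2, S 2, halogen 1):
  atom 1: C, bond orders sum to 1 (valence 4) → 3 H
  atom 2: C, bond orders sum to 4 (valence 4) → 0 H
  atom 3: C, bond orders sum to 4 (valence 4) → 0 H
  atom 4: C, bond orders sum to 3 (valence 4) → 1 H
  atom 5: C, bond orders sum to 3 (valence 4) → 1 H
  atom 6: C, bond orders sum to 4 (valence 4) → 0 H
  atom 7: S, bond orders sum to 1 (valence 2) → 1 H
  atom 8: C, bond orders sum to 4 (valence 4) → 0 H
  atom 9: C, bond orders sum to 4 (valence 4) → 0 H
  atom 10: N, bond orders sum to 1 (valence 3) → 2 H
  atom 11: O, bond orders sum to 2 (valence 2) → 0 H
  atom 12: C, bond orders sum to 4 (valence 4) → 0 H
  atom 13: C, bond orders sum to 3 (valence 4) → 1 H
  atom 14: C, bond orders sum to 3 (valence 4) → 1 H
  atom 15: C, bond orders sum to 4 (valence 4) → 0 H
  atom 16: Br (halogen, monovalent) → 0 H
Totals → C:12, H:10, Br:1, N:1, O:1, S:1.

C12H10BrNOS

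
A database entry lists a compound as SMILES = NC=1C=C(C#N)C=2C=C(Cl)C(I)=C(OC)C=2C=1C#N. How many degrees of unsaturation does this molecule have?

11

Degree of unsaturation = (number of rings) + (number of π bonds).
Ring closures in the SMILES: 2.
π bonds: 5 double bonds (each 1 DoU), 2 triple bonds (each 2 DoU) → 9 DoU from unsaturation.
Total DoU = 2 + 9 = 11.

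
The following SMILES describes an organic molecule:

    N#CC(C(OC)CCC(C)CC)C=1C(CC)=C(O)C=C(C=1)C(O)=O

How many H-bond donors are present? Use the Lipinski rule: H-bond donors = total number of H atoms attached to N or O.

Donors: find every N or O and count the H atoms it carries.
  atom 1 (N): bond orders sum to 3 → 0 H
  atom 5 (O): bond orders sum to 2 → 0 H
  atom 18 (O): bond orders sum to 1 → 1 H
  atom 23 (O): bond orders sum to 1 → 1 H
  atom 24 (O): bond orders sum to 2 → 0 H
Lipinski HBD = 2.

2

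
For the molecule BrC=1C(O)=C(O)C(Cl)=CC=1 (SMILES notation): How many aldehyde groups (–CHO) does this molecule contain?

0

Scan the SMILES for the aldehyde motif — none present.
Groups that are present: 2 hydroxyl.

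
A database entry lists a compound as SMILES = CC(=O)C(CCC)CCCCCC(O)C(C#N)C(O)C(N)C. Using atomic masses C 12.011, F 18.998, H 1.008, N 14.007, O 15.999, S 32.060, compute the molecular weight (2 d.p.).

First, the molecular formula is C17H32N2O3 (counting implicit H from valence).
  C: 17 × 12.011 = 204.187
  H: 32 × 1.008 = 32.256
  N: 2 × 14.007 = 28.014
  O: 3 × 15.999 = 47.997
Sum: 17×12.011 + 32×1.008 + 2×14.007 + 3×15.999 = 312.454 → 312.45 g/mol.

312.45 g/mol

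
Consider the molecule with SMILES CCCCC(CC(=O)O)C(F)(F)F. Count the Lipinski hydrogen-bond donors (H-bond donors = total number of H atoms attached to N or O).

1

Donors: find every N or O and count the H atoms it carries.
  atom 8 (O): bond orders sum to 2 → 0 H
  atom 9 (O): bond orders sum to 1 → 1 H
Lipinski HBD = 1.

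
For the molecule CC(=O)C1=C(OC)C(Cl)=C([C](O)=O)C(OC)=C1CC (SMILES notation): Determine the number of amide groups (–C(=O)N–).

Scan the SMILES for the amide motif — none present.
Groups that are present: 1 carboxylic acid, 2 ether, 1 ketone.

0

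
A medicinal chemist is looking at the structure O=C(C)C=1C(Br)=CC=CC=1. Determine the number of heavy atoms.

10

Every atom symbol written in the SMILES (organic subset) is one heavy atom; implicit H are not written.
Heavy atoms by element → Br:1, C:8, O:1.
Total: 10.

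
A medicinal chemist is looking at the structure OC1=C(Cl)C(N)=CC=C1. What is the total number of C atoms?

6

Count every carbon token in the SMILES (each C, including those in ring-closure positions and inside branches).
Carbon count: 6.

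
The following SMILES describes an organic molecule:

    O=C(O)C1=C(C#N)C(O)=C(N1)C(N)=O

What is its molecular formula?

C7H5N3O4

Walk through each heavy atom and fill implicit hydrogens from standard valence (C 4, N 3, O 2, S 2, halogen 1):
  atom 1: O, bond orders sum to 2 (valence 2) → 0 H
  atom 2: C, bond orders sum to 4 (valence 4) → 0 H
  atom 3: O, bond orders sum to 1 (valence 2) → 1 H
  atom 4: C, bond orders sum to 4 (valence 4) → 0 H
  atom 5: C, bond orders sum to 4 (valence 4) → 0 H
  atom 6: C, bond orders sum to 4 (valence 4) → 0 H
  atom 7: N, bond orders sum to 3 (valence 3) → 0 H
  atom 8: C, bond orders sum to 4 (valence 4) → 0 H
  atom 9: O, bond orders sum to 1 (valence 2) → 1 H
  atom 10: C, bond orders sum to 4 (valence 4) → 0 H
  atom 11: N, bond orders sum to 2 (valence 3) → 1 H
  atom 12: C, bond orders sum to 4 (valence 4) → 0 H
  atom 13: N, bond orders sum to 1 (valence 3) → 2 H
  atom 14: O, bond orders sum to 2 (valence 2) → 0 H
Totals → C:7, H:5, N:3, O:4.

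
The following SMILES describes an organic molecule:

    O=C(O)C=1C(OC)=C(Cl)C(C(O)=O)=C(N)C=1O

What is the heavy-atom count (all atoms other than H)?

17

Every atom symbol written in the SMILES (organic subset) is one heavy atom; implicit H are not written.
Heavy atoms by element → C:9, Cl:1, N:1, O:6.
Total: 17.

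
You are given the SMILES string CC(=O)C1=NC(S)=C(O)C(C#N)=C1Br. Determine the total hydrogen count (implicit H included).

5

Walk through each heavy atom and fill implicit hydrogens from standard valence (C 4, N 3, O 2, S 2, halogen 1):
  atom 1: C, bond orders sum to 1 (valence 4) → 3 H
  atom 2: C, bond orders sum to 4 (valence 4) → 0 H
  atom 3: O, bond orders sum to 2 (valence 2) → 0 H
  atom 4: C, bond orders sum to 4 (valence 4) → 0 H
  atom 5: N, bond orders sum to 3 (valence 3) → 0 H
  atom 6: C, bond orders sum to 4 (valence 4) → 0 H
  atom 7: S, bond orders sum to 1 (valence 2) → 1 H
  atom 8: C, bond orders sum to 4 (valence 4) → 0 H
  atom 9: O, bond orders sum to 1 (valence 2) → 1 H
  atom 10: C, bond orders sum to 4 (valence 4) → 0 H
  atom 11: C, bond orders sum to 4 (valence 4) → 0 H
  atom 12: N, bond orders sum to 3 (valence 3) → 0 H
  atom 13: C, bond orders sum to 4 (valence 4) → 0 H
  atom 14: Br (halogen, monovalent) → 0 H
Total hydrogens: 5.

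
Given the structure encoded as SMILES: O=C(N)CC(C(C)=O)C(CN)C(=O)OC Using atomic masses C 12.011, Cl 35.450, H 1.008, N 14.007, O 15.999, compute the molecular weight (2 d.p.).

216.24 g/mol

First, the molecular formula is C9H16N2O4 (counting implicit H from valence).
  C: 9 × 12.011 = 108.099
  H: 16 × 1.008 = 16.128
  N: 2 × 14.007 = 28.014
  O: 4 × 15.999 = 63.996
Sum: 9×12.011 + 16×1.008 + 2×14.007 + 4×15.999 = 216.237 → 216.24 g/mol.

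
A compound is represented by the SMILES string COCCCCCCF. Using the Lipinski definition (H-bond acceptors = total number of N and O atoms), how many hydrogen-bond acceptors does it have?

N atoms: 0; O atoms: 1.
Lipinski HBA = 0 + 1 = 1.

1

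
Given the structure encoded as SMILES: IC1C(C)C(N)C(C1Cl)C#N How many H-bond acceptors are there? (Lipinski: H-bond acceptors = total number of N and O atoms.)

2

N atoms: 2; O atoms: 0.
Lipinski HBA = 2 + 0 = 2.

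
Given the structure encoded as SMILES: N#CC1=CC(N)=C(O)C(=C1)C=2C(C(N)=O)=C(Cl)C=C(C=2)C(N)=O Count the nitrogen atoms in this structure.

4

Scan the SMILES for N atoms (remember two-letter symbols like Cl and Br are single atoms).
Nitrogen count: 4.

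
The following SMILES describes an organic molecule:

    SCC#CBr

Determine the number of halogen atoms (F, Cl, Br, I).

1

Halogen atoms appear at heavy-atom position 5 (1×Br).
Other groups present: 1 alkyne, 1 thiol.
Halogen count: 1.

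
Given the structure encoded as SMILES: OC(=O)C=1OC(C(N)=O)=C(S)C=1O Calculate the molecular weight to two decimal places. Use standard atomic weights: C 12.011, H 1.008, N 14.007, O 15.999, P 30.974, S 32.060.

First, the molecular formula is C6H5NO5S (counting implicit H from valence).
  C: 6 × 12.011 = 72.066
  H: 5 × 1.008 = 5.040
  N: 1 × 14.007 = 14.007
  O: 5 × 15.999 = 79.995
  S: 1 × 32.060 = 32.060
Sum: 6×12.011 + 5×1.008 + 1×14.007 + 5×15.999 + 1×32.060 = 203.168 → 203.17 g/mol.

203.17 g/mol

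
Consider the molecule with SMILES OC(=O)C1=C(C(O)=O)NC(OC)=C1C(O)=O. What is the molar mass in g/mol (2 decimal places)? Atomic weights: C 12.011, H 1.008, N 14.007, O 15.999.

First, the molecular formula is C8H7NO7 (counting implicit H from valence).
  C: 8 × 12.011 = 96.088
  H: 7 × 1.008 = 7.056
  N: 1 × 14.007 = 14.007
  O: 7 × 15.999 = 111.993
Sum: 8×12.011 + 7×1.008 + 1×14.007 + 7×15.999 = 229.144 → 229.14 g/mol.

229.14 g/mol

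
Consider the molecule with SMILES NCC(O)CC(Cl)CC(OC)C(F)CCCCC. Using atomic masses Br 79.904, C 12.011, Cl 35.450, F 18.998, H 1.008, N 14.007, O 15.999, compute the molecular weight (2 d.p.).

283.81 g/mol

First, the molecular formula is C13H27ClFNO2 (counting implicit H from valence).
  C: 13 × 12.011 = 156.143
  Cl: 1 × 35.450 = 35.450
  F: 1 × 18.998 = 18.998
  H: 27 × 1.008 = 27.216
  N: 1 × 14.007 = 14.007
  O: 2 × 15.999 = 31.998
Sum: 13×12.011 + 1×35.450 + 1×18.998 + 27×1.008 + 1×14.007 + 2×15.999 = 283.812 → 283.81 g/mol.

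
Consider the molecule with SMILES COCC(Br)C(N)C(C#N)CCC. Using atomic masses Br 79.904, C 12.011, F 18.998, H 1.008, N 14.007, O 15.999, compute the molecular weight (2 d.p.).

249.15 g/mol

First, the molecular formula is C9H17BrN2O (counting implicit H from valence).
  Br: 1 × 79.904 = 79.904
  C: 9 × 12.011 = 108.099
  H: 17 × 1.008 = 17.136
  N: 2 × 14.007 = 28.014
  O: 1 × 15.999 = 15.999
Sum: 1×79.904 + 9×12.011 + 17×1.008 + 2×14.007 + 1×15.999 = 249.152 → 249.15 g/mol.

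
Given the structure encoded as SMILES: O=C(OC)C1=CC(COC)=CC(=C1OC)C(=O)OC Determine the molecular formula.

C13H16O6

Walk through each heavy atom and fill implicit hydrogens from standard valence (C 4, N 3, O 2, S 2, halogen 1):
  atom 1: O, bond orders sum to 2 (valence 2) → 0 H
  atom 2: C, bond orders sum to 4 (valence 4) → 0 H
  atom 3: O, bond orders sum to 2 (valence 2) → 0 H
  atom 4: C, bond orders sum to 1 (valence 4) → 3 H
  atom 5: C, bond orders sum to 4 (valence 4) → 0 H
  atom 6: C, bond orders sum to 3 (valence 4) → 1 H
  atom 7: C, bond orders sum to 4 (valence 4) → 0 H
  atom 8: C, bond orders sum to 2 (valence 4) → 2 H
  atom 9: O, bond orders sum to 2 (valence 2) → 0 H
  atom 10: C, bond orders sum to 1 (valence 4) → 3 H
  atom 11: C, bond orders sum to 3 (valence 4) → 1 H
  atom 12: C, bond orders sum to 4 (valence 4) → 0 H
  atom 13: C, bond orders sum to 4 (valence 4) → 0 H
  atom 14: O, bond orders sum to 2 (valence 2) → 0 H
  atom 15: C, bond orders sum to 1 (valence 4) → 3 H
  atom 16: C, bond orders sum to 4 (valence 4) → 0 H
  atom 17: O, bond orders sum to 2 (valence 2) → 0 H
  atom 18: O, bond orders sum to 2 (valence 2) → 0 H
  atom 19: C, bond orders sum to 1 (valence 4) → 3 H
Totals → C:13, H:16, O:6.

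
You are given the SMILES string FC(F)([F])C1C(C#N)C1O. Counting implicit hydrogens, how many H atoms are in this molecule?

4

Walk through each heavy atom and fill implicit hydrogens from standard valence (C 4, N 3, O 2, S 2, halogen 1):
  atom 1: F (halogen, monovalent) → 0 H
  atom 2: C, bond orders sum to 4 (valence 4) → 0 H
  atom 3: F (halogen, monovalent) → 0 H
  atom 4: F with explicit H count 0
  atom 5: C, bond orders sum to 3 (valence 4) → 1 H
  atom 6: C, bond orders sum to 3 (valence 4) → 1 H
  atom 7: C, bond orders sum to 4 (valence 4) → 0 H
  atom 8: N, bond orders sum to 3 (valence 3) → 0 H
  atom 9: C, bond orders sum to 3 (valence 4) → 1 H
  atom 10: O, bond orders sum to 1 (valence 2) → 1 H
Total hydrogens: 4.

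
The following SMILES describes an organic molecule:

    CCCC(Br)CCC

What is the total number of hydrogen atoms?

Walk through each heavy atom and fill implicit hydrogens from standard valence (C 4, N 3, O 2, S 2, halogen 1):
  atom 1: C, bond orders sum to 1 (valence 4) → 3 H
  atom 2: C, bond orders sum to 2 (valence 4) → 2 H
  atom 3: C, bond orders sum to 2 (valence 4) → 2 H
  atom 4: C, bond orders sum to 3 (valence 4) → 1 H
  atom 5: Br (halogen, monovalent) → 0 H
  atom 6: C, bond orders sum to 2 (valence 4) → 2 H
  atom 7: C, bond orders sum to 2 (valence 4) → 2 H
  atom 8: C, bond orders sum to 1 (valence 4) → 3 H
Total hydrogens: 15.

15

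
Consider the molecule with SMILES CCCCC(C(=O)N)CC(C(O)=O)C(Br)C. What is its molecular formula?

C11H20BrNO3

Walk through each heavy atom and fill implicit hydrogens from standard valence (C 4, N 3, O 2, S 2, halogen 1):
  atom 1: C, bond orders sum to 1 (valence 4) → 3 H
  atom 2: C, bond orders sum to 2 (valence 4) → 2 H
  atom 3: C, bond orders sum to 2 (valence 4) → 2 H
  atom 4: C, bond orders sum to 2 (valence 4) → 2 H
  atom 5: C, bond orders sum to 3 (valence 4) → 1 H
  atom 6: C, bond orders sum to 4 (valence 4) → 0 H
  atom 7: O, bond orders sum to 2 (valence 2) → 0 H
  atom 8: N, bond orders sum to 1 (valence 3) → 2 H
  atom 9: C, bond orders sum to 2 (valence 4) → 2 H
  atom 10: C, bond orders sum to 3 (valence 4) → 1 H
  atom 11: C, bond orders sum to 4 (valence 4) → 0 H
  atom 12: O, bond orders sum to 1 (valence 2) → 1 H
  atom 13: O, bond orders sum to 2 (valence 2) → 0 H
  atom 14: C, bond orders sum to 3 (valence 4) → 1 H
  atom 15: Br (halogen, monovalent) → 0 H
  atom 16: C, bond orders sum to 1 (valence 4) → 3 H
Totals → C:11, H:20, Br:1, N:1, O:3.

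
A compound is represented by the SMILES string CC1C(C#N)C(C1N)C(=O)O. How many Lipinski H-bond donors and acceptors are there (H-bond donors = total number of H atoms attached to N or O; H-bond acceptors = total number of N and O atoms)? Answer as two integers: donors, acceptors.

3, 4

Donors: find every N or O and count the H atoms it carries.
  atom 5 (N): bond orders sum to 3 → 0 H
  atom 8 (N): bond orders sum to 1 → 2 H
  atom 10 (O): bond orders sum to 2 → 0 H
  atom 11 (O): bond orders sum to 1 → 1 H
Lipinski HBD = 3.
Acceptors: N atoms = 2, O atoms = 2 → HBA = 4.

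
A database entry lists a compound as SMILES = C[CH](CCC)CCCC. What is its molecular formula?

Walk through each heavy atom and fill implicit hydrogens from standard valence (C 4, N 3, O 2, S 2, halogen 1):
  atom 1: C, bond orders sum to 1 (valence 4) → 3 H
  atom 2: C with explicit H count 1
  atom 3: C, bond orders sum to 2 (valence 4) → 2 H
  atom 4: C, bond orders sum to 2 (valence 4) → 2 H
  atom 5: C, bond orders sum to 1 (valence 4) → 3 H
  atom 6: C, bond orders sum to 2 (valence 4) → 2 H
  atom 7: C, bond orders sum to 2 (valence 4) → 2 H
  atom 8: C, bond orders sum to 2 (valence 4) → 2 H
  atom 9: C, bond orders sum to 1 (valence 4) → 3 H
Totals → C:9, H:20.
In Hill order: C9H20.

C9H20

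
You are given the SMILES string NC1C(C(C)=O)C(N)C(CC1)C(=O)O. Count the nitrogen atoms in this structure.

Scan the SMILES for N atoms (remember two-letter symbols like Cl and Br are single atoms).
Nitrogen count: 2.

2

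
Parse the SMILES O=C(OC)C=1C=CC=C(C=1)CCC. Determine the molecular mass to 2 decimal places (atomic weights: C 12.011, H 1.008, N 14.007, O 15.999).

178.23 g/mol

First, the molecular formula is C11H14O2 (counting implicit H from valence).
  C: 11 × 12.011 = 132.121
  H: 14 × 1.008 = 14.112
  O: 2 × 15.999 = 31.998
Sum: 11×12.011 + 14×1.008 + 2×15.999 = 178.231 → 178.23 g/mol.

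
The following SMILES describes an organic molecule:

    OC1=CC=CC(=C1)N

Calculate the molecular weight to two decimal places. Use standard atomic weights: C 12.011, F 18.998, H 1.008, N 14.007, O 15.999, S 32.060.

109.13 g/mol

First, the molecular formula is C6H7NO (counting implicit H from valence).
  C: 6 × 12.011 = 72.066
  H: 7 × 1.008 = 7.056
  N: 1 × 14.007 = 14.007
  O: 1 × 15.999 = 15.999
Sum: 6×12.011 + 7×1.008 + 1×14.007 + 1×15.999 = 109.128 → 109.13 g/mol.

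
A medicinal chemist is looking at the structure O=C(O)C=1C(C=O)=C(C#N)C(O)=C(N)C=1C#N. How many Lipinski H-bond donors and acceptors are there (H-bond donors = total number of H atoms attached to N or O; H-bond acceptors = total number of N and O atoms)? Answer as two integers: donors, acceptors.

Donors: find every N or O and count the H atoms it carries.
  atom 1 (O): bond orders sum to 2 → 0 H
  atom 3 (O): bond orders sum to 1 → 1 H
  atom 7 (O): bond orders sum to 2 → 0 H
  atom 10 (N): bond orders sum to 3 → 0 H
  atom 12 (O): bond orders sum to 1 → 1 H
  atom 14 (N): bond orders sum to 1 → 2 H
  atom 17 (N): bond orders sum to 3 → 0 H
Lipinski HBD = 4.
Acceptors: N atoms = 3, O atoms = 4 → HBA = 7.

4, 7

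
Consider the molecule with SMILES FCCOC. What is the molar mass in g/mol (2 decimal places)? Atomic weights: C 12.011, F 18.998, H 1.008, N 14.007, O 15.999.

First, the molecular formula is C3H7FO (counting implicit H from valence).
  C: 3 × 12.011 = 36.033
  F: 1 × 18.998 = 18.998
  H: 7 × 1.008 = 7.056
  O: 1 × 15.999 = 15.999
Sum: 3×12.011 + 1×18.998 + 7×1.008 + 1×15.999 = 78.086 → 78.09 g/mol.

78.09 g/mol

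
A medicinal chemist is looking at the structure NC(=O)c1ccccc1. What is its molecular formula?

C7H7NO

Walk through each heavy atom and fill implicit hydrogens from standard valence (C 4, N 3, O 2, S 2, halogen 1); for lowercase aromatic atoms, an aromatic c carries 1 H when it has two neighbours and 0 H with three, and aromatic n carries 0 H:
  atom 1: N, bond orders sum to 1 (valence 3) → 2 H
  atom 2: C, bond orders sum to 4 (valence 4) → 0 H
  atom 3: O, bond orders sum to 2 (valence 2) → 0 H
  atom 4: aromatic c, 3 neighbours → 0 H
  atom 5: aromatic c, 2 neighbours → 1 H
  atom 6: aromatic c, 2 neighbours → 1 H
  atom 7: aromatic c, 2 neighbours → 1 H
  atom 8: aromatic c, 2 neighbours → 1 H
  atom 9: aromatic c, 2 neighbours → 1 H
Totals → C:7, H:7, N:1, O:1.
In Hill order: C7H7NO.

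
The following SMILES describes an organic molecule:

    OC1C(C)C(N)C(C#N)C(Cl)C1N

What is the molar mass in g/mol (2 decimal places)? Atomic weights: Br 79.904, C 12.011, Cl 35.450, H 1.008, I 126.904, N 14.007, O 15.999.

First, the molecular formula is C8H14ClN3O (counting implicit H from valence).
  C: 8 × 12.011 = 96.088
  Cl: 1 × 35.450 = 35.450
  H: 14 × 1.008 = 14.112
  N: 3 × 14.007 = 42.021
  O: 1 × 15.999 = 15.999
Sum: 8×12.011 + 1×35.450 + 14×1.008 + 3×14.007 + 1×15.999 = 203.670 → 203.67 g/mol.

203.67 g/mol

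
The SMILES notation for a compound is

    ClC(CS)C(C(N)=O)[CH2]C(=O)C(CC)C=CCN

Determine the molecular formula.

C12H21ClN2O2S

Walk through each heavy atom and fill implicit hydrogens from standard valence (C 4, N 3, O 2, S 2, halogen 1):
  atom 1: Cl (halogen, monovalent) → 0 H
  atom 2: C, bond orders sum to 3 (valence 4) → 1 H
  atom 3: C, bond orders sum to 2 (valence 4) → 2 H
  atom 4: S, bond orders sum to 1 (valence 2) → 1 H
  atom 5: C, bond orders sum to 3 (valence 4) → 1 H
  atom 6: C, bond orders sum to 4 (valence 4) → 0 H
  atom 7: N, bond orders sum to 1 (valence 3) → 2 H
  atom 8: O, bond orders sum to 2 (valence 2) → 0 H
  atom 9: C with explicit H count 2
  atom 10: C, bond orders sum to 4 (valence 4) → 0 H
  atom 11: O, bond orders sum to 2 (valence 2) → 0 H
  atom 12: C, bond orders sum to 3 (valence 4) → 1 H
  atom 13: C, bond orders sum to 2 (valence 4) → 2 H
  atom 14: C, bond orders sum to 1 (valence 4) → 3 H
  atom 15: C, bond orders sum to 3 (valence 4) → 1 H
  atom 16: C, bond orders sum to 3 (valence 4) → 1 H
  atom 17: C, bond orders sum to 2 (valence 4) → 2 H
  atom 18: N, bond orders sum to 1 (valence 3) → 2 H
Totals → C:12, H:21, Cl:1, N:2, O:2, S:1.
In Hill order: C12H21ClN2O2S.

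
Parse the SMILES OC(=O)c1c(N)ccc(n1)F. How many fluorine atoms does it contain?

Scan the SMILES for F atoms (remember two-letter symbols like Cl and Br are single atoms).
Fluorine count: 1.

1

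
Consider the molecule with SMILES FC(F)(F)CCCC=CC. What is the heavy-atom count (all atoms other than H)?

Every atom symbol written in the SMILES (organic subset) is one heavy atom; implicit H are not written.
Heavy atoms by element → C:7, F:3.
Total: 10.

10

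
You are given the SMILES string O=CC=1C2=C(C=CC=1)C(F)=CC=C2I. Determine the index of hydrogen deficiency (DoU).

8

Degree of unsaturation = (number of rings) + (number of π bonds).
Ring closures in the SMILES: 2.
π bonds: 6 double bonds (each 1 DoU) → 6 DoU from unsaturation.
Total DoU = 2 + 6 = 8.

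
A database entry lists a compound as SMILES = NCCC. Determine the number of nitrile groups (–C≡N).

0

Scan the SMILES for the nitrile motif — none present.
Groups that are present: 1 primary amine.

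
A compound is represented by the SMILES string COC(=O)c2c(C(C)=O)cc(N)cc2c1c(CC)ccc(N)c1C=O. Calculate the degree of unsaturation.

11

Molecular formula: C19H20N2O4.
DoU = (2C + 2 + N − H − X) / 2, where X is the halogen count and O/S are ignored.
    = (2·19 + 2 + 2 − 20 − 0) / 2 = 22 / 2 = 11.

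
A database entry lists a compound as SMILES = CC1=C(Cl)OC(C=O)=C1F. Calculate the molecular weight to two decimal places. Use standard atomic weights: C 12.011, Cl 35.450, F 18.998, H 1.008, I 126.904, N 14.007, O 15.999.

162.54 g/mol

First, the molecular formula is C6H4ClFO2 (counting implicit H from valence).
  C: 6 × 12.011 = 72.066
  Cl: 1 × 35.450 = 35.450
  F: 1 × 18.998 = 18.998
  H: 4 × 1.008 = 4.032
  O: 2 × 15.999 = 31.998
Sum: 6×12.011 + 1×35.450 + 1×18.998 + 4×1.008 + 2×15.999 = 162.544 → 162.54 g/mol.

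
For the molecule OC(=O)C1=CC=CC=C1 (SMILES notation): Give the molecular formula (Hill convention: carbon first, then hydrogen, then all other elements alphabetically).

C7H6O2

Walk through each heavy atom and fill implicit hydrogens from standard valence (C 4, N 3, O 2, S 2, halogen 1):
  atom 1: O, bond orders sum to 1 (valence 2) → 1 H
  atom 2: C, bond orders sum to 4 (valence 4) → 0 H
  atom 3: O, bond orders sum to 2 (valence 2) → 0 H
  atom 4: C, bond orders sum to 4 (valence 4) → 0 H
  atom 5: C, bond orders sum to 3 (valence 4) → 1 H
  atom 6: C, bond orders sum to 3 (valence 4) → 1 H
  atom 7: C, bond orders sum to 3 (valence 4) → 1 H
  atom 8: C, bond orders sum to 3 (valence 4) → 1 H
  atom 9: C, bond orders sum to 3 (valence 4) → 1 H
Totals → C:7, H:6, O:2.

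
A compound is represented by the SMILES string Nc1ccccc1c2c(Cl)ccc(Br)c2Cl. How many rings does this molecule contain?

2

In SMILES, each pair of matching ring-closure digits denotes one ring-closing bond; the number of such bonds equals the number of independent rings.
Ring-closure bonds here: 2.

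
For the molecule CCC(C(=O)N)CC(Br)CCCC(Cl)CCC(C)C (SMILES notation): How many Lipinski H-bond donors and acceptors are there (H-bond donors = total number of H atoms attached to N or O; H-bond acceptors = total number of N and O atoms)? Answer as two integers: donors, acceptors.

2, 2

Donors: find every N or O and count the H atoms it carries.
  atom 5 (O): bond orders sum to 2 → 0 H
  atom 6 (N): bond orders sum to 1 → 2 H
Lipinski HBD = 2.
Acceptors: N atoms = 1, O atoms = 1 → HBA = 2.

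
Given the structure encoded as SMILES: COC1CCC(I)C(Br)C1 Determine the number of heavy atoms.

Every atom symbol written in the SMILES (organic subset) is one heavy atom; implicit H are not written.
Heavy atoms by element → Br:1, C:7, I:1, O:1.
Total: 10.

10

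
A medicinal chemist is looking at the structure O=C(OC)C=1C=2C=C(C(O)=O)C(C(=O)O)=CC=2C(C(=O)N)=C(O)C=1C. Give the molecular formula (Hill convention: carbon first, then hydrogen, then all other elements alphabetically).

C16H13NO8

Walk through each heavy atom and fill implicit hydrogens from standard valence (C 4, N 3, O 2, S 2, halogen 1):
  atom 1: O, bond orders sum to 2 (valence 2) → 0 H
  atom 2: C, bond orders sum to 4 (valence 4) → 0 H
  atom 3: O, bond orders sum to 2 (valence 2) → 0 H
  atom 4: C, bond orders sum to 1 (valence 4) → 3 H
  atom 5: C, bond orders sum to 4 (valence 4) → 0 H
  atom 6: C, bond orders sum to 4 (valence 4) → 0 H
  atom 7: C, bond orders sum to 3 (valence 4) → 1 H
  atom 8: C, bond orders sum to 4 (valence 4) → 0 H
  atom 9: C, bond orders sum to 4 (valence 4) → 0 H
  atom 10: O, bond orders sum to 1 (valence 2) → 1 H
  atom 11: O, bond orders sum to 2 (valence 2) → 0 H
  atom 12: C, bond orders sum to 4 (valence 4) → 0 H
  atom 13: C, bond orders sum to 4 (valence 4) → 0 H
  atom 14: O, bond orders sum to 2 (valence 2) → 0 H
  atom 15: O, bond orders sum to 1 (valence 2) → 1 H
  atom 16: C, bond orders sum to 3 (valence 4) → 1 H
  atom 17: C, bond orders sum to 4 (valence 4) → 0 H
  atom 18: C, bond orders sum to 4 (valence 4) → 0 H
  atom 19: C, bond orders sum to 4 (valence 4) → 0 H
  atom 20: O, bond orders sum to 2 (valence 2) → 0 H
  atom 21: N, bond orders sum to 1 (valence 3) → 2 H
  atom 22: C, bond orders sum to 4 (valence 4) → 0 H
  atom 23: O, bond orders sum to 1 (valence 2) → 1 H
  atom 24: C, bond orders sum to 4 (valence 4) → 0 H
  atom 25: C, bond orders sum to 1 (valence 4) → 3 H
Totals → C:16, H:13, N:1, O:8.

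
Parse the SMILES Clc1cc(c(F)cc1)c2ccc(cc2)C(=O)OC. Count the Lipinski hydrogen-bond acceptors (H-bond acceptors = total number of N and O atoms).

N atoms: 0; O atoms: 2.
Lipinski HBA = 0 + 2 = 2.

2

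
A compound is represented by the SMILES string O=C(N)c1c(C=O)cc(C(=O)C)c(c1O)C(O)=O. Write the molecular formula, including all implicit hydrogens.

Walk through each heavy atom and fill implicit hydrogens from standard valence (C 4, N 3, O 2, S 2, halogen 1); for lowercase aromatic atoms, an aromatic c carries 1 H when it has two neighbours and 0 H with three, and aromatic n carries 0 H:
  atom 1: O, bond orders sum to 2 (valence 2) → 0 H
  atom 2: C, bond orders sum to 4 (valence 4) → 0 H
  atom 3: N, bond orders sum to 1 (valence 3) → 2 H
  atom 4: aromatic c, 3 neighbours → 0 H
  atom 5: aromatic c, 3 neighbours → 0 H
  atom 6: C, bond orders sum to 3 (valence 4) → 1 H
  atom 7: O, bond orders sum to 2 (valence 2) → 0 H
  atom 8: aromatic c, 2 neighbours → 1 H
  atom 9: aromatic c, 3 neighbours → 0 H
  atom 10: C, bond orders sum to 4 (valence 4) → 0 H
  atom 11: O, bond orders sum to 2 (valence 2) → 0 H
  atom 12: C, bond orders sum to 1 (valence 4) → 3 H
  atom 13: aromatic c, 3 neighbours → 0 H
  atom 14: aromatic c, 3 neighbours → 0 H
  atom 15: O, bond orders sum to 1 (valence 2) → 1 H
  atom 16: C, bond orders sum to 4 (valence 4) → 0 H
  atom 17: O, bond orders sum to 1 (valence 2) → 1 H
  atom 18: O, bond orders sum to 2 (valence 2) → 0 H
Totals → C:11, H:9, N:1, O:6.

C11H9NO6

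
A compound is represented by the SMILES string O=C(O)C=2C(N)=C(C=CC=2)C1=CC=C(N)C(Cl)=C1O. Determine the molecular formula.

C13H11ClN2O3

Walk through each heavy atom and fill implicit hydrogens from standard valence (C 4, N 3, O 2, S 2, halogen 1):
  atom 1: O, bond orders sum to 2 (valence 2) → 0 H
  atom 2: C, bond orders sum to 4 (valence 4) → 0 H
  atom 3: O, bond orders sum to 1 (valence 2) → 1 H
  atom 4: C, bond orders sum to 4 (valence 4) → 0 H
  atom 5: C, bond orders sum to 4 (valence 4) → 0 H
  atom 6: N, bond orders sum to 1 (valence 3) → 2 H
  atom 7: C, bond orders sum to 4 (valence 4) → 0 H
  atom 8: C, bond orders sum to 3 (valence 4) → 1 H
  atom 9: C, bond orders sum to 3 (valence 4) → 1 H
  atom 10: C, bond orders sum to 3 (valence 4) → 1 H
  atom 11: C, bond orders sum to 4 (valence 4) → 0 H
  atom 12: C, bond orders sum to 3 (valence 4) → 1 H
  atom 13: C, bond orders sum to 3 (valence 4) → 1 H
  atom 14: C, bond orders sum to 4 (valence 4) → 0 H
  atom 15: N, bond orders sum to 1 (valence 3) → 2 H
  atom 16: C, bond orders sum to 4 (valence 4) → 0 H
  atom 17: Cl (halogen, monovalent) → 0 H
  atom 18: C, bond orders sum to 4 (valence 4) → 0 H
  atom 19: O, bond orders sum to 1 (valence 2) → 1 H
Totals → C:13, H:11, Cl:1, N:2, O:3.
In Hill order: C13H11ClN2O3.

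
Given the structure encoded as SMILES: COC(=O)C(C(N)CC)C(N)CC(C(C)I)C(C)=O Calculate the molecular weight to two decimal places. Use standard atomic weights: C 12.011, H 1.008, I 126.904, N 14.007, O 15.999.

384.26 g/mol

First, the molecular formula is C13H25IN2O3 (counting implicit H from valence).
  C: 13 × 12.011 = 156.143
  H: 25 × 1.008 = 25.200
  I: 1 × 126.904 = 126.904
  N: 2 × 14.007 = 28.014
  O: 3 × 15.999 = 47.997
Sum: 13×12.011 + 25×1.008 + 1×126.904 + 2×14.007 + 3×15.999 = 384.258 → 384.26 g/mol.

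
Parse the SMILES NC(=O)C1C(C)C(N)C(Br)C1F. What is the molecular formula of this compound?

Walk through each heavy atom and fill implicit hydrogens from standard valence (C 4, N 3, O 2, S 2, halogen 1):
  atom 1: N, bond orders sum to 1 (valence 3) → 2 H
  atom 2: C, bond orders sum to 4 (valence 4) → 0 H
  atom 3: O, bond orders sum to 2 (valence 2) → 0 H
  atom 4: C, bond orders sum to 3 (valence 4) → 1 H
  atom 5: C, bond orders sum to 3 (valence 4) → 1 H
  atom 6: C, bond orders sum to 1 (valence 4) → 3 H
  atom 7: C, bond orders sum to 3 (valence 4) → 1 H
  atom 8: N, bond orders sum to 1 (valence 3) → 2 H
  atom 9: C, bond orders sum to 3 (valence 4) → 1 H
  atom 10: Br (halogen, monovalent) → 0 H
  atom 11: C, bond orders sum to 3 (valence 4) → 1 H
  atom 12: F (halogen, monovalent) → 0 H
Totals → C:7, H:12, Br:1, F:1, N:2, O:1.

C7H12BrFN2O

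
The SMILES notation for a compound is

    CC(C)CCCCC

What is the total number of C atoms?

8

Count every carbon token in the SMILES (each C, including those in ring-closure positions and inside branches).
Carbon count: 8.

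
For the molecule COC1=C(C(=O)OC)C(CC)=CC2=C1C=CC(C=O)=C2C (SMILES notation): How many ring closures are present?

In SMILES, each pair of matching ring-closure digits denotes one ring-closing bond; the number of such bonds equals the number of independent rings.
Ring-closure bonds here: 2.

2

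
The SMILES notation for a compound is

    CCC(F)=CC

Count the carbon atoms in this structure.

Count every carbon token in the SMILES (each C, including those in ring-closure positions and inside branches).
Carbon count: 5.

5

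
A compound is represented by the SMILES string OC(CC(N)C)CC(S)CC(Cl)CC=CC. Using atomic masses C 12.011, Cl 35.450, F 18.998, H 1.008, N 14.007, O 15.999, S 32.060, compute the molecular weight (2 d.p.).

First, the molecular formula is C12H24ClNOS (counting implicit H from valence).
  C: 12 × 12.011 = 144.132
  Cl: 1 × 35.450 = 35.450
  H: 24 × 1.008 = 24.192
  N: 1 × 14.007 = 14.007
  O: 1 × 15.999 = 15.999
  S: 1 × 32.060 = 32.060
Sum: 12×12.011 + 1×35.450 + 24×1.008 + 1×14.007 + 1×15.999 + 1×32.060 = 265.840 → 265.84 g/mol.

265.84 g/mol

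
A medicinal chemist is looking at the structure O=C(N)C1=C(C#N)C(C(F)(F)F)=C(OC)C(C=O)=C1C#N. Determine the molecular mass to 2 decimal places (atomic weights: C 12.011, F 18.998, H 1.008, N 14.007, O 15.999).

First, the molecular formula is C12H6F3N3O3 (counting implicit H from valence).
  C: 12 × 12.011 = 144.132
  F: 3 × 18.998 = 56.994
  H: 6 × 1.008 = 6.048
  N: 3 × 14.007 = 42.021
  O: 3 × 15.999 = 47.997
Sum: 12×12.011 + 3×18.998 + 6×1.008 + 3×14.007 + 3×15.999 = 297.192 → 297.19 g/mol.

297.19 g/mol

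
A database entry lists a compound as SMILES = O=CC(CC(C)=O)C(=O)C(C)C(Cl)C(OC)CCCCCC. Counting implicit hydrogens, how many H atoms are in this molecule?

Walk through each heavy atom and fill implicit hydrogens from standard valence (C 4, N 3, O 2, S 2, halogen 1):
  atom 1: O, bond orders sum to 2 (valence 2) → 0 H
  atom 2: C, bond orders sum to 3 (valence 4) → 1 H
  atom 3: C, bond orders sum to 3 (valence 4) → 1 H
  atom 4: C, bond orders sum to 2 (valence 4) → 2 H
  atom 5: C, bond orders sum to 4 (valence 4) → 0 H
  atom 6: C, bond orders sum to 1 (valence 4) → 3 H
  atom 7: O, bond orders sum to 2 (valence 2) → 0 H
  atom 8: C, bond orders sum to 4 (valence 4) → 0 H
  atom 9: O, bond orders sum to 2 (valence 2) → 0 H
  atom 10: C, bond orders sum to 3 (valence 4) → 1 H
  atom 11: C, bond orders sum to 1 (valence 4) → 3 H
  atom 12: C, bond orders sum to 3 (valence 4) → 1 H
  atom 13: Cl (halogen, monovalent) → 0 H
  atom 14: C, bond orders sum to 3 (valence 4) → 1 H
  atom 15: O, bond orders sum to 2 (valence 2) → 0 H
  atom 16: C, bond orders sum to 1 (valence 4) → 3 H
  atom 17: C, bond orders sum to 2 (valence 4) → 2 H
  atom 18: C, bond orders sum to 2 (valence 4) → 2 H
  atom 19: C, bond orders sum to 2 (valence 4) → 2 H
  atom 20: C, bond orders sum to 2 (valence 4) → 2 H
  atom 21: C, bond orders sum to 2 (valence 4) → 2 H
  atom 22: C, bond orders sum to 1 (valence 4) → 3 H
Total hydrogens: 29.

29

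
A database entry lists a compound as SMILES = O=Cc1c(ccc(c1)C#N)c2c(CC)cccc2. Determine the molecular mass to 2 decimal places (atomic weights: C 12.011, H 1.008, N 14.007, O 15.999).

First, the molecular formula is C16H13NO (counting implicit H from valence).
  C: 16 × 12.011 = 192.176
  H: 13 × 1.008 = 13.104
  N: 1 × 14.007 = 14.007
  O: 1 × 15.999 = 15.999
Sum: 16×12.011 + 13×1.008 + 1×14.007 + 1×15.999 = 235.286 → 235.29 g/mol.

235.29 g/mol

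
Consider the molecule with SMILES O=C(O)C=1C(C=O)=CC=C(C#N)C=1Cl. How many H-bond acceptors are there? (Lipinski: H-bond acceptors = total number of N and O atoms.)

4

N atoms: 1; O atoms: 3.
Lipinski HBA = 1 + 3 = 4.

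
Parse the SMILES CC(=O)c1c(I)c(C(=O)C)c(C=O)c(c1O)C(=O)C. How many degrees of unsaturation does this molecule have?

8

Molecular formula: C13H11IO5.
DoU = (2C + 2 + N − H − X) / 2, where X is the halogen count and O/S are ignored.
    = (2·13 + 2 + 0 − 11 − 1) / 2 = 16 / 2 = 8.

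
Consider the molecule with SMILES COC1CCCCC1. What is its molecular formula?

Walk through each heavy atom and fill implicit hydrogens from standard valence (C 4, N 3, O 2, S 2, halogen 1):
  atom 1: C, bond orders sum to 1 (valence 4) → 3 H
  atom 2: O, bond orders sum to 2 (valence 2) → 0 H
  atom 3: C, bond orders sum to 3 (valence 4) → 1 H
  atom 4: C, bond orders sum to 2 (valence 4) → 2 H
  atom 5: C, bond orders sum to 2 (valence 4) → 2 H
  atom 6: C, bond orders sum to 2 (valence 4) → 2 H
  atom 7: C, bond orders sum to 2 (valence 4) → 2 H
  atom 8: C, bond orders sum to 2 (valence 4) → 2 H
Totals → C:7, H:14, O:1.
In Hill order: C7H14O.

C7H14O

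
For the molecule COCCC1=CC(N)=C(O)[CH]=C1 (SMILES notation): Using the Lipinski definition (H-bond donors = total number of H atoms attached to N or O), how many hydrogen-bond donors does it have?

3

Donors: find every N or O and count the H atoms it carries.
  atom 2 (O): bond orders sum to 2 → 0 H
  atom 8 (N): bond orders sum to 1 → 2 H
  atom 10 (O): bond orders sum to 1 → 1 H
Lipinski HBD = 3.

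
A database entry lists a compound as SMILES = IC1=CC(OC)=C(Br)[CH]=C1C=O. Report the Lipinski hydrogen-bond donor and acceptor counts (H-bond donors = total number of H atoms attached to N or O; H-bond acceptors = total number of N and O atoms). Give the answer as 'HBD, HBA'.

0, 2

Donors: find every N or O and count the H atoms it carries.
  atom 5 (O): bond orders sum to 2 → 0 H
  atom 12 (O): bond orders sum to 2 → 0 H
Lipinski HBD = 0.
Acceptors: N atoms = 0, O atoms = 2 → HBA = 2.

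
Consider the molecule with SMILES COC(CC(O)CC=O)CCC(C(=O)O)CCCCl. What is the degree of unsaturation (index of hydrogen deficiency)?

Degree of unsaturation = (number of rings) + (number of π bonds).
Ring closures in the SMILES: 0.
π bonds: 2 double bonds (each 1 DoU) → 2 DoU from unsaturation.
Total DoU = 0 + 2 = 2.

2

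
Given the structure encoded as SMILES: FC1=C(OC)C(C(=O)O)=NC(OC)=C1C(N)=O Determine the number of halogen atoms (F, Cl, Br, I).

1

Halogen atoms appear at heavy-atom position 1 (1×F).
Other groups present: 1 amide, 1 carboxylic acid, 2 ether.
Halogen count: 1.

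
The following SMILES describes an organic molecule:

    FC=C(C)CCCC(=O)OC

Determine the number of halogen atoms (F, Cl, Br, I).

1

Halogen atoms appear at heavy-atom position 1 (1×F).
Other groups present: 1 alkene, 1 ester.
Halogen count: 1.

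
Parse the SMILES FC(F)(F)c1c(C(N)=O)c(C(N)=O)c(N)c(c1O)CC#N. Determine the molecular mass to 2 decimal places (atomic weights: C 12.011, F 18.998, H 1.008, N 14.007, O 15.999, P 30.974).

302.21 g/mol

First, the molecular formula is C11H9F3N4O3 (counting implicit H from valence).
  C: 11 × 12.011 = 132.121
  F: 3 × 18.998 = 56.994
  H: 9 × 1.008 = 9.072
  N: 4 × 14.007 = 56.028
  O: 3 × 15.999 = 47.997
Sum: 11×12.011 + 3×18.998 + 9×1.008 + 4×14.007 + 3×15.999 = 302.212 → 302.21 g/mol.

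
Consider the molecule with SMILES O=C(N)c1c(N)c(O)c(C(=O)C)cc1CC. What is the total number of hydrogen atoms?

14

Walk through each heavy atom and fill implicit hydrogens from standard valence (C 4, N 3, O 2, S 2, halogen 1); for lowercase aromatic atoms, an aromatic c carries 1 H when it has two neighbours and 0 H with three, and aromatic n carries 0 H:
  atom 1: O, bond orders sum to 2 (valence 2) → 0 H
  atom 2: C, bond orders sum to 4 (valence 4) → 0 H
  atom 3: N, bond orders sum to 1 (valence 3) → 2 H
  atom 4: aromatic c, 3 neighbours → 0 H
  atom 5: aromatic c, 3 neighbours → 0 H
  atom 6: N, bond orders sum to 1 (valence 3) → 2 H
  atom 7: aromatic c, 3 neighbours → 0 H
  atom 8: O, bond orders sum to 1 (valence 2) → 1 H
  atom 9: aromatic c, 3 neighbours → 0 H
  atom 10: C, bond orders sum to 4 (valence 4) → 0 H
  atom 11: O, bond orders sum to 2 (valence 2) → 0 H
  atom 12: C, bond orders sum to 1 (valence 4) → 3 H
  atom 13: aromatic c, 2 neighbours → 1 H
  atom 14: aromatic c, 3 neighbours → 0 H
  atom 15: C, bond orders sum to 2 (valence 4) → 2 H
  atom 16: C, bond orders sum to 1 (valence 4) → 3 H
Total hydrogens: 14.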